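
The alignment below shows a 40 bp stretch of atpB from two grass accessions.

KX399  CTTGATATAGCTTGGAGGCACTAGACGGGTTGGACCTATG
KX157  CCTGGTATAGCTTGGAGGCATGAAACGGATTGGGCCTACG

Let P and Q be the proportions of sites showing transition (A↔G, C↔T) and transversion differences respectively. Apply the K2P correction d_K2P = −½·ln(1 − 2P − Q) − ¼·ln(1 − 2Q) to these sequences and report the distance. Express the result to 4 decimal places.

Differing sites — 2:T/C (Ti); 5:A/G (Ti); 21:C/T (Ti); 22:T/G (Tv); 24:G/A (Ti); 29:G/A (Ti); 34:A/G (Ti); 39:T/C (Ti).
Of the 8 differences, 7 transitions and 1 transversion over 40 sites: P = 7/40 = 0.175000, Q = 1/40 = 0.025000.
d = −0.5·ln(0.625000) − 0.25·ln(0.950000) = −0.5·(-0.470004) − 0.25·(-0.051293) = 0.2478.

0.2478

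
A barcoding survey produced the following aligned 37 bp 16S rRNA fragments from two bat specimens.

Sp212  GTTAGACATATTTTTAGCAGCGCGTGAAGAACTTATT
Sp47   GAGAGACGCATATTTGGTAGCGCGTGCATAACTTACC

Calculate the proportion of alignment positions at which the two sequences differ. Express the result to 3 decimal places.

0.297

Mismatches occur at site 2 (T→A), site 3 (T→G), site 8 (A→G), site 9 (T→C), site 12 (T→A), site 16 (A→G), site 18 (C→T), site 27 (A→C), site 29 (G→T), site 36 (T→C), site 37 (T→C).
There are 11 differences over 37 sites, so p = 11/37 = 0.297.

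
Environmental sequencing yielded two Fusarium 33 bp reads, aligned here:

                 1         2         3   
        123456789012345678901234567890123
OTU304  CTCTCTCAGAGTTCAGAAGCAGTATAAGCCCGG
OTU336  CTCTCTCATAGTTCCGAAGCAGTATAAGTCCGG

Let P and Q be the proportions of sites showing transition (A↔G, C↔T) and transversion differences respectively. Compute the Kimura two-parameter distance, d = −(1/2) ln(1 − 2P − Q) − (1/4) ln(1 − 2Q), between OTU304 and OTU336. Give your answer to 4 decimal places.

Differing sites — 9:G/T (Tv); 15:A/C (Tv); 29:C/T (Ti).
Of the 3 differences, 1 transition and 2 transversions over 33 sites: P = 1/33 = 0.030303, Q = 2/33 = 0.060606.
d = −0.5·ln(0.878788) − 0.25·ln(0.878788) = −0.5·(-0.129212) − 0.25·(-0.129212) = 0.0969.

0.0969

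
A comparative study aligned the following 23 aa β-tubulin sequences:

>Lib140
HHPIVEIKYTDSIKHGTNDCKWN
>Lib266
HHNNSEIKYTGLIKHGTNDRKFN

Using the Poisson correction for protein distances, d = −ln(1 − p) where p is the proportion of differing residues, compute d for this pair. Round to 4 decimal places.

0.3629

Mismatches occur at site 3 (P↔N), site 4 (I↔N), site 5 (V↔S), site 11 (D↔G), site 12 (S↔L), site 20 (C↔R), site 22 (W↔F).
p = 7/23 = 0.304348.
d = −ln(1 − 0.304348) = −ln(0.695652) = 0.3629.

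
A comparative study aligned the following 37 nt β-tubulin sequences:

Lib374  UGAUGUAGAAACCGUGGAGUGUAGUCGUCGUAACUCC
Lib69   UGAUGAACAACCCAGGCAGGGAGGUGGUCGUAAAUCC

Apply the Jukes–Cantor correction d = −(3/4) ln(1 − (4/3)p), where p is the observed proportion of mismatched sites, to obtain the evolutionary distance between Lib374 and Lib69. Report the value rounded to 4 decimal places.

Differing sites — 6:U/A; 8:G/C; 11:A/C; 14:G/A; 15:U/G; 17:G/C; 20:U/G; 22:U/A; 23:A/G; 26:C/G; 34:C/A.
p = 11/37 = 0.297297.
d = −0.75 · ln(1 − (4/3)·0.297297) = −0.75 · ln(0.603604) = −0.75 · (-0.504837) = 0.3786.

0.3786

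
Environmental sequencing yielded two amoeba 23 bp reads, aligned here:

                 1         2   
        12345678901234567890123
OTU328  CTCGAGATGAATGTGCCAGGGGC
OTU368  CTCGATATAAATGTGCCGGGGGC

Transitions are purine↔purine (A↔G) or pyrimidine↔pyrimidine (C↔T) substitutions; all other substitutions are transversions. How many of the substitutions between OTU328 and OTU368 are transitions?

2

The sequences differ at positions 6 (G/T, transversion), 9 (G/A, transition), 18 (A/G, transition).
Of the 3 differences, 2 transitions and 1 transversion, so the answer is 2.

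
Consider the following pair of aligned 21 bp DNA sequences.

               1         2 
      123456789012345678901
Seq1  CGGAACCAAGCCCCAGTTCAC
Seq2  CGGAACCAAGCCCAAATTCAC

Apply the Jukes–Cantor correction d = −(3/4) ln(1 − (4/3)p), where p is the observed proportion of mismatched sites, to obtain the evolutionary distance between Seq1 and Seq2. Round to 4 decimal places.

Differing sites — 14:C/A; 16:G/A.
p = 2/21 = 0.095238.
d = −0.75 · ln(1 − (4/3)·0.095238) = −0.75 · ln(0.873016) = −0.75 · (-0.135801) = 0.1019.

0.1019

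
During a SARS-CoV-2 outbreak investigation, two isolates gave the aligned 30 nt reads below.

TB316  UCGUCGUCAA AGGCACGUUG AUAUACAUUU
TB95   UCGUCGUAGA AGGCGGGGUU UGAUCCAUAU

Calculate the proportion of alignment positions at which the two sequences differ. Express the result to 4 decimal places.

The sequences differ at positions 8 (C/A), 9 (A/G), 15 (A/G), 16 (C/G), 18 (U/G), 20 (G/U), 21 (A/U), 22 (U/G), 25 (A/C), 29 (U/A).
There are 10 differences over 30 sites, so p = 10/30 = 0.3333.

0.3333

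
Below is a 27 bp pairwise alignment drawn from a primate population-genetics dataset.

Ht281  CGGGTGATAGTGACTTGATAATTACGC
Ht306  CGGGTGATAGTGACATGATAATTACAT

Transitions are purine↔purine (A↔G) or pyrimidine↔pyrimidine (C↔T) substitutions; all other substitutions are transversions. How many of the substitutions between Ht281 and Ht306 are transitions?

2

Mismatches occur at site 15 (T→A, transversion), site 26 (G→A, transition), site 27 (C→T, transition).
Of the 3 differences, 2 transitions and 1 transversion, so the answer is 2.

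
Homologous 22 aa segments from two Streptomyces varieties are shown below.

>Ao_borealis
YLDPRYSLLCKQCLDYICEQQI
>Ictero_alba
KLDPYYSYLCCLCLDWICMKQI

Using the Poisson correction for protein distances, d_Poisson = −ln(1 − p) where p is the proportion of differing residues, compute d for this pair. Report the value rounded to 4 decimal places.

0.4520

Differing sites — 1:Y/K; 5:R/Y; 8:L/Y; 11:K/C; 12:Q/L; 16:Y/W; 19:E/M; 20:Q/K.
p = 8/22 = 0.363636.
d = −ln(1 − 0.363636) = −ln(0.636364) = 0.4520.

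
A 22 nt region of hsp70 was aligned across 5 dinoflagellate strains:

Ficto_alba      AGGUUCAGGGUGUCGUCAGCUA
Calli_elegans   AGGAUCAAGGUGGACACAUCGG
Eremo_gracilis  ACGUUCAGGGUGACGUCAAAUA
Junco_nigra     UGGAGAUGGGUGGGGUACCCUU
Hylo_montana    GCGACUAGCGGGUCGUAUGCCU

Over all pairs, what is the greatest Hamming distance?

Pairwise Hamming distances:
  Ficto_alba vs Calli_elegans: 9
  Ficto_alba vs Eremo_gracilis: 4
  Ficto_alba vs Junco_nigra: 11
  Ficto_alba vs Hylo_montana: 11
  Calli_elegans vs Eremo_gracilis: 11
  Calli_elegans vs Junco_nigra: 13
  Calli_elegans vs Hylo_montana: 16
  Eremo_gracilis vs Junco_nigra: 13
  Eremo_gracilis vs Hylo_montana: 13
  Junco_nigra vs Hylo_montana: 12
The largest is 16, between Calli_elegans and Hylo_montana.

16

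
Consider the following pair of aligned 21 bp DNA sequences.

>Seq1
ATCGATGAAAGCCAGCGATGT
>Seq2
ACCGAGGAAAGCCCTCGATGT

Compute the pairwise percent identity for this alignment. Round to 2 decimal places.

80.95%

The sequences differ at positions 2 (T/C), 6 (T/G), 14 (A/C), 15 (G/T).
17 of the 21 sites match, so the percent identity is 17/21 × 100 = 80.95%.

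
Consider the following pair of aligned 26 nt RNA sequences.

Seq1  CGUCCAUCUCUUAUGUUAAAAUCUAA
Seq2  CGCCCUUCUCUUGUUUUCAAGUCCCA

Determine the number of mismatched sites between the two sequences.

8

Differing sites — 3:U/C; 6:A/U; 13:A/G; 15:G/U; 18:A/C; 21:A/G; 24:U/C; 25:A/C.
That gives 8 mismatches out of 26 aligned sites, so the Hamming distance is 8.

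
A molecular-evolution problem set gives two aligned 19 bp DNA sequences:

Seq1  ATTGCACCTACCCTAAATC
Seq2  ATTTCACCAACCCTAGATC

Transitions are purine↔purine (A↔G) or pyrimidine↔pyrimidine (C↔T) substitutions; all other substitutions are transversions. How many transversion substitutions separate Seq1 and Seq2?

The sequences differ at positions 4 (G/T, transversion), 9 (T/A, transversion), 16 (A/G, transition).
Of the 3 differences, 1 transition and 2 transversions, so the answer is 2.

2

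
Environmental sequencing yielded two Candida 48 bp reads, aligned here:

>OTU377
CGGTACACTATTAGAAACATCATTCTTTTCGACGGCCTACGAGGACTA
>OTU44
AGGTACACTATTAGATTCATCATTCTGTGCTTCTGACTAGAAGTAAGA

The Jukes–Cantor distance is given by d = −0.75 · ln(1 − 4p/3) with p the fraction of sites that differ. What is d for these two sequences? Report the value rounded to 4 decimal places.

Differing sites — 1:C/A; 16:A/T; 17:A/T; 27:T/G; 29:T/G; 31:G/T; 32:A/T; 34:G/T; 36:C/A; 40:C/G; 41:G/A; 44:G/T; 46:C/A; 47:T/G.
p = 14/48 = 0.291667.
d = −0.75 · ln(1 − (4/3)·0.291667) = −0.75 · ln(0.611111) = −0.75 · (-0.492477) = 0.3694.

0.3694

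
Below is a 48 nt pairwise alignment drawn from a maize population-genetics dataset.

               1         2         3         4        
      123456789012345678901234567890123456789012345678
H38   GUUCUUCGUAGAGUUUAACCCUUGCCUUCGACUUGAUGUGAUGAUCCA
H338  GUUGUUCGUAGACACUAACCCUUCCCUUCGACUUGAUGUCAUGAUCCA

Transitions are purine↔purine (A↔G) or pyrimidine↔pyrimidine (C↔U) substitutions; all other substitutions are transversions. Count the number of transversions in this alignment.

5

The sequences differ at positions 4 (C/G, transversion), 13 (G/C, transversion), 14 (U/A, transversion), 15 (U/C, transition), 24 (G/C, transversion), 40 (G/C, transversion).
Of the 6 differences, 1 transition and 5 transversions, so the answer is 5.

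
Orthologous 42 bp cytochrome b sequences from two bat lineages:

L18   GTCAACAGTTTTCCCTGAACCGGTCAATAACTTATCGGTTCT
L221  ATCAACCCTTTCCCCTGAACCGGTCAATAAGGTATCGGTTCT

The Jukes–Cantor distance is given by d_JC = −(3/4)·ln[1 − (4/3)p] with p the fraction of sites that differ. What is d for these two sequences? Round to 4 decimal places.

Differing sites — 1:G/A; 7:A/C; 8:G/C; 12:T/C; 31:C/G; 32:T/G.
p = 6/42 = 0.142857.
d = −0.75 · ln(1 − (4/3)·0.142857) = −0.75 · ln(0.809524) = −0.75 · (-0.211309) = 0.1585.

0.1585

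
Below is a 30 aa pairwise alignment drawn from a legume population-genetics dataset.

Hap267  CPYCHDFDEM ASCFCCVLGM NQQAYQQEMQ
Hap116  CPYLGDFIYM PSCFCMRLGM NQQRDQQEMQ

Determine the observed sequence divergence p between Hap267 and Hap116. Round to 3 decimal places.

0.300

Mismatches occur at site 4 (C↔L), site 5 (H↔G), site 8 (D↔I), site 9 (E↔Y), site 11 (A↔P), site 16 (C↔M), site 17 (V↔R), site 24 (A↔R), site 25 (Y↔D).
There are 9 differences over 30 sites, so p = 9/30 = 0.300.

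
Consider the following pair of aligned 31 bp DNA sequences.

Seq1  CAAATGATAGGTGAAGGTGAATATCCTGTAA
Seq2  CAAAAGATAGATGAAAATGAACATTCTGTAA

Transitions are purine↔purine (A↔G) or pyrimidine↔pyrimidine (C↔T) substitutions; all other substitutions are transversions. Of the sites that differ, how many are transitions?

Differing sites — 5:T/A (Tv); 11:G/A (Ti); 16:G/A (Ti); 17:G/A (Ti); 22:T/C (Ti); 25:C/T (Ti).
Of the 6 differences, 5 transitions and 1 transversion, so the answer is 5.

5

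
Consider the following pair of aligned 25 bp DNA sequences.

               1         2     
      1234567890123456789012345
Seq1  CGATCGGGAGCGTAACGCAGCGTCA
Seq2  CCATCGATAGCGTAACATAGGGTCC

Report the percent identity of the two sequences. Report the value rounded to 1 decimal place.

72.0%

Mismatches occur at site 2 (G↔C), site 7 (G↔A), site 8 (G↔T), site 17 (G↔A), site 18 (C↔T), site 21 (C↔G), site 25 (A↔C).
18 of the 25 sites match, so the percent identity is 18/25 × 100 = 72.0%.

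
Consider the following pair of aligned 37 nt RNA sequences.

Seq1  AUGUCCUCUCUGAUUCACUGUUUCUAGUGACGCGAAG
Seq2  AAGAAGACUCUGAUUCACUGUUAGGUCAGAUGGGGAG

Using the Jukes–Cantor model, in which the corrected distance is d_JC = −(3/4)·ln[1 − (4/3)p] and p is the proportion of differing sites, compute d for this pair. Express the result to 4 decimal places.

Differing sites — 2:U/A; 4:U/A; 5:C/A; 6:C/G; 7:U/A; 23:U/A; 24:C/G; 25:U/G; 26:A/U; 27:G/C; 28:U/A; 31:C/U; 33:C/G; 35:A/G.
p = 14/37 = 0.378378.
d = −0.75 · ln(1 − (4/3)·0.378378) = −0.75 · ln(0.495496) = −0.75 · (-0.702196) = 0.5266.

0.5266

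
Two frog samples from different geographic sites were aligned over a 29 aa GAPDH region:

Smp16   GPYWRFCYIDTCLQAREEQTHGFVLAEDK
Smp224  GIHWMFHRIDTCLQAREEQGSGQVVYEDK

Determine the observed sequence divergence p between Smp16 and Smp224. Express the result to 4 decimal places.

Mismatches occur at site 2 (P→I), site 3 (Y→H), site 5 (R→M), site 7 (C→H), site 8 (Y→R), site 20 (T→G), site 21 (H→S), site 23 (F→Q), site 25 (L→V), site 26 (A→Y).
There are 10 differences over 29 sites, so p = 10/29 = 0.3448.

0.3448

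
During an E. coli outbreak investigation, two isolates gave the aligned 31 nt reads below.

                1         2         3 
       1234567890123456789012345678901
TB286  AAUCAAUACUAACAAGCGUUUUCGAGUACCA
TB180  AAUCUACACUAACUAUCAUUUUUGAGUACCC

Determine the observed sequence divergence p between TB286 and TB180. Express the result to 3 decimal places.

The sequences differ at positions 5 (A/U), 7 (U/C), 14 (A/U), 16 (G/U), 18 (G/A), 23 (C/U), 31 (A/C).
There are 7 differences over 31 sites, so p = 7/31 = 0.226.

0.226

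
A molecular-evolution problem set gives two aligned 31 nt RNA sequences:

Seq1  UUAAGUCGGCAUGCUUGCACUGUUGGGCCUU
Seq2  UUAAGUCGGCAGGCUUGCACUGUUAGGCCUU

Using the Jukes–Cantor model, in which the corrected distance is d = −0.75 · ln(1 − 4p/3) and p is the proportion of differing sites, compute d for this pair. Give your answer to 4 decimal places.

The sequences differ at positions 12 (U/G), 25 (G/A).
p = 2/31 = 0.064516.
d = −0.75 · ln(1 − (4/3)·0.064516) = −0.75 · ln(0.913979) = −0.75 · (-0.089948) = 0.0675.

0.0675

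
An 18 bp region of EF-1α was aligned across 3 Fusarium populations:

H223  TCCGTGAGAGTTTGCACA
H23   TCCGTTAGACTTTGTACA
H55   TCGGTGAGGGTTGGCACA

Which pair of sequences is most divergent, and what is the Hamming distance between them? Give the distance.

Pairwise Hamming distances:
  H223 vs H23: 3
  H223 vs H55: 3
  H23 vs H55: 6
The largest is 6, between H23 and H55.

6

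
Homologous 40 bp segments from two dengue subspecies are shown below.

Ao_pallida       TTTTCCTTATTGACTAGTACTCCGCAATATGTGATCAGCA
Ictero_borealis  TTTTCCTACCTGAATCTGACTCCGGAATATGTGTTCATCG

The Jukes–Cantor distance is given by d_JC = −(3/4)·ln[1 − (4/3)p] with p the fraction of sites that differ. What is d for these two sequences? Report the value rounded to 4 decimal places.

0.3426

Differing sites — 8:T/A; 9:A/C; 10:T/C; 14:C/A; 16:A/C; 17:G/T; 18:T/G; 25:C/G; 34:A/T; 38:G/T; 40:A/G.
p = 11/40 = 0.275000.
d = −0.75 · ln(1 − (4/3)·0.275000) = −0.75 · ln(0.633333) = −0.75 · (-0.456759) = 0.3426.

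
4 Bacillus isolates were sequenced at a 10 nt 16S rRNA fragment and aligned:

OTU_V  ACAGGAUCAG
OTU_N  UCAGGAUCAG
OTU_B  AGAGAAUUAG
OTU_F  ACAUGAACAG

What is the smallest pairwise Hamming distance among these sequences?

1

Pairwise Hamming distances:
  OTU_V vs OTU_N: 1
  OTU_V vs OTU_B: 3
  OTU_V vs OTU_F: 2
  OTU_N vs OTU_B: 4
  OTU_N vs OTU_F: 3
  OTU_B vs OTU_F: 5
The smallest is 1, between OTU_V and OTU_N.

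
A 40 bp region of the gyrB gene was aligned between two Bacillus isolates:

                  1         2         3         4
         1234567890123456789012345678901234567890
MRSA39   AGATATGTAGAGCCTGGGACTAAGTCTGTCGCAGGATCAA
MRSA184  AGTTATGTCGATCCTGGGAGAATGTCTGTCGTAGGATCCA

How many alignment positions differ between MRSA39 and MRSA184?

Mismatches occur at site 3 (A↔T), site 9 (A↔C), site 12 (G↔T), site 20 (C↔G), site 21 (T↔A), site 23 (A↔T), site 32 (C↔T), site 39 (A↔C).
That gives 8 mismatches out of 40 aligned sites, so the Hamming distance is 8.

8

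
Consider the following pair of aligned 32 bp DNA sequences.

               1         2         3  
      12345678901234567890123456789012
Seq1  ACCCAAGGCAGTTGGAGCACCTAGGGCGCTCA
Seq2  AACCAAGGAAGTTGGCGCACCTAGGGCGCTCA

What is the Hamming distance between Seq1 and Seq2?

3

The sequences differ at positions 2 (C/A), 9 (C/A), 16 (A/C).
That gives 3 mismatches out of 32 aligned sites, so the Hamming distance is 3.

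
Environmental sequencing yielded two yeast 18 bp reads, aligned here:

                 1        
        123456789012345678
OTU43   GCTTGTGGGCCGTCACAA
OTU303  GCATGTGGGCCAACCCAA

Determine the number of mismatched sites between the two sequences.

4

Mismatches occur at site 3 (T→A), site 12 (G→A), site 13 (T→A), site 15 (A→C).
That gives 4 mismatches out of 18 aligned sites, so the Hamming distance is 4.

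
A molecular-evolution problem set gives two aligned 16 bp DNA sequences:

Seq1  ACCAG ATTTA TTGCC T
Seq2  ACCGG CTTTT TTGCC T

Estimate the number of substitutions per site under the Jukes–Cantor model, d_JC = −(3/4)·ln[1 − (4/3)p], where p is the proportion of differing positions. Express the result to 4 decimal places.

Mismatches occur at site 4 (A/G), site 6 (A/C), site 10 (A/T).
p = 3/16 = 0.187500.
d = −0.75 · ln(1 − (4/3)·0.187500) = −0.75 · ln(0.750000) = −0.75 · (-0.287682) = 0.2158.

0.2158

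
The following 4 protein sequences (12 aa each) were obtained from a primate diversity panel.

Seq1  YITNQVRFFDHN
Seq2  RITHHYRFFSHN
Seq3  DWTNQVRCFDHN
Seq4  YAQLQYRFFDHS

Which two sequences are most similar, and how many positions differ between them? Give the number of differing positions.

3

Pairwise Hamming distances:
  Seq1 vs Seq2: 5
  Seq1 vs Seq3: 3
  Seq1 vs Seq4: 5
  Seq2 vs Seq3: 7
  Seq2 vs Seq4: 7
  Seq3 vs Seq4: 7
The smallest is 3, between Seq1 and Seq3.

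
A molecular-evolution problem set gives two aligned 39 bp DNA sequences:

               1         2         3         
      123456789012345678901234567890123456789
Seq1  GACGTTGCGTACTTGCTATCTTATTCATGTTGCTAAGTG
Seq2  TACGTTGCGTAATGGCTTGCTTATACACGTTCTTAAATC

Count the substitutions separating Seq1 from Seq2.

11

The sequences differ at positions 1 (G/T), 12 (C/A), 14 (T/G), 18 (A/T), 19 (T/G), 25 (T/A), 28 (T/C), 32 (G/C), 33 (C/T), 37 (G/A), 39 (G/C).
That gives 11 mismatches out of 39 aligned sites, so the Hamming distance is 11.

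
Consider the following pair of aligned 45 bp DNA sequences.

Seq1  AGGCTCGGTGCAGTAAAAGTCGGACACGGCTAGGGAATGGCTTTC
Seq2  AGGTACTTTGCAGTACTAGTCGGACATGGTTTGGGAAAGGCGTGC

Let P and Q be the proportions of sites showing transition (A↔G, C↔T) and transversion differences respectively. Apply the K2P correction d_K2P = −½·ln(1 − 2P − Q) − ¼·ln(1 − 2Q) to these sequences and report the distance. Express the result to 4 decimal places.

Differing sites — 4:C/T (Ti); 5:T/A (Tv); 7:G/T (Tv); 8:G/T (Tv); 16:A/C (Tv); 17:A/T (Tv); 27:C/T (Ti); 30:C/T (Ti); 32:A/T (Tv); 38:T/A (Tv); 42:T/G (Tv); 44:T/G (Tv).
Of the 12 differences, 3 transitions and 9 transversions over 45 sites: P = 3/45 = 0.066667, Q = 9/45 = 0.200000.
d = −0.5·ln(0.666666) − 0.25·ln(0.600000) = −0.5·(-0.405466) − 0.25·(-0.510826) = 0.3304.

0.3304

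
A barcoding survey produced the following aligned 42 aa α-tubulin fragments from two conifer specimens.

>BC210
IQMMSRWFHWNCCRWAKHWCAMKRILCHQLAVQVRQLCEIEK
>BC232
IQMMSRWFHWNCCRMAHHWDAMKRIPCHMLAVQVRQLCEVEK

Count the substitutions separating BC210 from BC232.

Differing sites — 15:W/M; 17:K/H; 20:C/D; 26:L/P; 29:Q/M; 40:I/V.
That gives 6 mismatches out of 42 aligned sites, so the Hamming distance is 6.

6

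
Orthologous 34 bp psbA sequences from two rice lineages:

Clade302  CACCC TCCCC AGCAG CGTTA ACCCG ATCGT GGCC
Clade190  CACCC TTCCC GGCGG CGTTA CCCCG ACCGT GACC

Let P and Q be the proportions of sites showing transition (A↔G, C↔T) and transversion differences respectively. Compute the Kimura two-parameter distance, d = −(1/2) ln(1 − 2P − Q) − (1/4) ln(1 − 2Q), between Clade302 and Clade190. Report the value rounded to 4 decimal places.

0.2106

The sequences differ at positions 7 (C/T, transition), 11 (A/G, transition), 14 (A/G, transition), 21 (A/C, transversion), 27 (T/C, transition), 32 (G/A, transition).
Of the 6 differences, 5 transitions and 1 transversion over 34 sites: P = 5/34 = 0.147059, Q = 1/34 = 0.029412.
d = −0.5·ln(0.676470) − 0.25·ln(0.941176) = −0.5·(-0.390867) − 0.25·(-0.060625) = 0.2106.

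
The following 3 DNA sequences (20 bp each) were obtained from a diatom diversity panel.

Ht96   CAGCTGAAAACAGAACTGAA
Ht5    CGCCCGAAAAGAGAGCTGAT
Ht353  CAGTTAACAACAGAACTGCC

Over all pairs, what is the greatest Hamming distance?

10

Pairwise Hamming distances:
  Ht96 vs Ht5: 6
  Ht96 vs Ht353: 5
  Ht5 vs Ht353: 10
The largest is 10, between Ht5 and Ht353.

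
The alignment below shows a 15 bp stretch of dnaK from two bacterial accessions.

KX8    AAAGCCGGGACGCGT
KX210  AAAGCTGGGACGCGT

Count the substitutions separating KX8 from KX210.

A single mismatch occurs at site 6 (C→T).
That gives 1 mismatch out of 15 aligned sites, so the Hamming distance is 1.

1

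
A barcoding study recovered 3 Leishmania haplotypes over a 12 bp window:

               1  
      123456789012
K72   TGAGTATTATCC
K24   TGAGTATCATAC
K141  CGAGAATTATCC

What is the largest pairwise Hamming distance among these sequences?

4

Pairwise Hamming distances:
  K72 vs K24: 2
  K72 vs K141: 2
  K24 vs K141: 4
The largest is 4, between K24 and K141.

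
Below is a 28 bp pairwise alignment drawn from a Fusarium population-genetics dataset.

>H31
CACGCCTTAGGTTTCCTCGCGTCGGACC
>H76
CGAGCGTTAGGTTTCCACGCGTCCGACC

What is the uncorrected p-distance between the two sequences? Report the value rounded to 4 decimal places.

0.1786

Differing sites — 2:A/G; 3:C/A; 6:C/G; 17:T/A; 24:G/C.
There are 5 differences over 28 sites, so p = 5/28 = 0.1786.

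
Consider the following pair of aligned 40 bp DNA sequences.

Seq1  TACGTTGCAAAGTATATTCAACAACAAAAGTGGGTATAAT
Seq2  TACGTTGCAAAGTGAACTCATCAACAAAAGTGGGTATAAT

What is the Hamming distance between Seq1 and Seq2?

4

Differing sites — 14:A/G; 15:T/A; 17:T/C; 21:A/T.
That gives 4 mismatches out of 40 aligned sites, so the Hamming distance is 4.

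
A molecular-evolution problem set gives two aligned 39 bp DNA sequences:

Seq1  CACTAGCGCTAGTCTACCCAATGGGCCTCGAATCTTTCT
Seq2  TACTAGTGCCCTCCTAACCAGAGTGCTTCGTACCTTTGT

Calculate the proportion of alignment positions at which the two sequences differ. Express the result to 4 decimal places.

0.3590

The sequences differ at positions 1 (C/T), 7 (C/T), 10 (T/C), 11 (A/C), 12 (G/T), 13 (T/C), 17 (C/A), 21 (A/G), 22 (T/A), 24 (G/T), 27 (C/T), 31 (A/T), 33 (T/C), 38 (C/G).
There are 14 differences over 39 sites, so p = 14/39 = 0.3590.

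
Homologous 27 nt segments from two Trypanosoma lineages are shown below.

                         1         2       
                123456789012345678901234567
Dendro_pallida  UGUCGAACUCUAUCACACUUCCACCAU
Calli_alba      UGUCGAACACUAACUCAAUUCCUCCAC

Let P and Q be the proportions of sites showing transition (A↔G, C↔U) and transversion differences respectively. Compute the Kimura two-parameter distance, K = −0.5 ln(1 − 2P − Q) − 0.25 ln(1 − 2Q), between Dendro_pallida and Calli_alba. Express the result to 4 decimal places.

0.2657

Differing sites — 9:U/A (Tv); 13:U/A (Tv); 15:A/U (Tv); 18:C/A (Tv); 23:A/U (Tv); 27:U/C (Ti).
Of the 6 differences, 1 transition and 5 transversions over 27 sites: P = 1/27 = 0.037037, Q = 5/27 = 0.185185.
d = −0.5·ln(0.740741) − 0.25·ln(0.629630) = −0.5·(-0.300104) − 0.25·(-0.462623) = 0.2657.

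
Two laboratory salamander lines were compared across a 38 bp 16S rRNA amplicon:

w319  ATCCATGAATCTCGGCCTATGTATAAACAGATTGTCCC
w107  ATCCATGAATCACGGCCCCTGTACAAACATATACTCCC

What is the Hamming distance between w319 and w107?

7

Mismatches occur at site 12 (T/A), site 18 (T/C), site 19 (A/C), site 24 (T/C), site 30 (G/T), site 33 (T/A), site 34 (G/C).
That gives 7 mismatches out of 38 aligned sites, so the Hamming distance is 7.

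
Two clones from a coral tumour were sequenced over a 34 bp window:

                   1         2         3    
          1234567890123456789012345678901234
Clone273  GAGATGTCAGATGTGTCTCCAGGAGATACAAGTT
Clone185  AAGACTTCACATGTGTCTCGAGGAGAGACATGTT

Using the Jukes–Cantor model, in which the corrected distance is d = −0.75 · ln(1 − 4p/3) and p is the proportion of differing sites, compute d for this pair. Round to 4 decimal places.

The sequences differ at positions 1 (G/A), 5 (T/C), 6 (G/T), 10 (G/C), 20 (C/G), 27 (T/G), 31 (A/T).
p = 7/34 = 0.205882.
d = −0.75 · ln(1 − (4/3)·0.205882) = −0.75 · ln(0.725491) = −0.75 · (-0.320907) = 0.2407.

0.2407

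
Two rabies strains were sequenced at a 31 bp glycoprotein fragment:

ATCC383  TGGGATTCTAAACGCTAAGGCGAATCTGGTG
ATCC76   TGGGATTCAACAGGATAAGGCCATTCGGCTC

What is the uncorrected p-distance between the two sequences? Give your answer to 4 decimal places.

The sequences differ at positions 9 (T/A), 11 (A/C), 13 (C/G), 15 (C/A), 22 (G/C), 24 (A/T), 27 (T/G), 29 (G/C), 31 (G/C).
There are 9 differences over 31 sites, so p = 9/31 = 0.2903.

0.2903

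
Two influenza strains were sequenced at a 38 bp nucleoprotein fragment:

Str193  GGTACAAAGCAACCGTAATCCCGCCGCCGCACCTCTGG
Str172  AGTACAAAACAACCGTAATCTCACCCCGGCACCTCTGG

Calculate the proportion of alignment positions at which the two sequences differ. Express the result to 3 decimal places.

0.158

The sequences differ at positions 1 (G/A), 9 (G/A), 21 (C/T), 23 (G/A), 26 (G/C), 28 (C/G).
There are 6 differences over 38 sites, so p = 6/38 = 0.158.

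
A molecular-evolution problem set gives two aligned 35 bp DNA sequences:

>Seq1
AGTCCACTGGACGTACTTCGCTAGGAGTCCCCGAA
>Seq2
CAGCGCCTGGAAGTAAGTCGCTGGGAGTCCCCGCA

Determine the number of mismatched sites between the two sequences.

Differing sites — 1:A/C; 2:G/A; 3:T/G; 5:C/G; 6:A/C; 12:C/A; 16:C/A; 17:T/G; 23:A/G; 34:A/C.
That gives 10 mismatches out of 35 aligned sites, so the Hamming distance is 10.

10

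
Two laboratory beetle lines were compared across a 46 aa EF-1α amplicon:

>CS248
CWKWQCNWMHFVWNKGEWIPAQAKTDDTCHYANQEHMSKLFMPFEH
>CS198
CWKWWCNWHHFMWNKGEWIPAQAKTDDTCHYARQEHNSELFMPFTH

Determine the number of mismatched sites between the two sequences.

7

The sequences differ at positions 5 (Q/W), 9 (M/H), 12 (V/M), 33 (N/R), 37 (M/N), 39 (K/E), 45 (E/T).
That gives 7 mismatches out of 46 aligned sites, so the Hamming distance is 7.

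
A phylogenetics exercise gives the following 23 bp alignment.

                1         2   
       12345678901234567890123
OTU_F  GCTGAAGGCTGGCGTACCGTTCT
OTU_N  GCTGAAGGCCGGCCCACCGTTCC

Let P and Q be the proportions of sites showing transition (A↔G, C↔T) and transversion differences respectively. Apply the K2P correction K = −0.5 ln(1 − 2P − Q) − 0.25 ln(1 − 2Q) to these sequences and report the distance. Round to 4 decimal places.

0.2042

Differing sites — 10:T/C (Ti); 14:G/C (Tv); 15:T/C (Ti); 23:T/C (Ti).
Of the 4 differences, 3 transitions and 1 transversion over 23 sites: P = 3/23 = 0.130435, Q = 1/23 = 0.043478.
d = −0.5·ln(0.695652) − 0.25·ln(0.913044) = −0.5·(-0.362906) − 0.25·(-0.090971) = 0.2042.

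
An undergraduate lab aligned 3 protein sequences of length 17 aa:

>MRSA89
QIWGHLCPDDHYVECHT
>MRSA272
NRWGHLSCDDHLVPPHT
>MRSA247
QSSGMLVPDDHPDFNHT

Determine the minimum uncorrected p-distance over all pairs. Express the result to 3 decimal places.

0.412

Pairwise Hamming distances:
  MRSA89 vs MRSA272: 7
  MRSA89 vs MRSA247: 8
  MRSA272 vs MRSA247: 10
The smallest is 7 mismatches, between MRSA89 and MRSA272; p = 7/17 = 0.412.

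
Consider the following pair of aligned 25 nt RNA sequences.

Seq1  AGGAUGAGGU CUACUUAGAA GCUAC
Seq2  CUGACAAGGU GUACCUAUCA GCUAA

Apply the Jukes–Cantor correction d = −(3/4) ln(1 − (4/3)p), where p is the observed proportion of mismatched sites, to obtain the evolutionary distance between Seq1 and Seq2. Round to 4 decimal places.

Mismatches occur at site 1 (A/C), site 2 (G/U), site 5 (U/C), site 6 (G/A), site 11 (C/G), site 15 (U/C), site 18 (G/U), site 19 (A/C), site 25 (C/A).
p = 9/25 = 0.360000.
d = −0.75 · ln(1 − (4/3)·0.360000) = −0.75 · ln(0.520000) = −0.75 · (-0.653926) = 0.4904.

0.4904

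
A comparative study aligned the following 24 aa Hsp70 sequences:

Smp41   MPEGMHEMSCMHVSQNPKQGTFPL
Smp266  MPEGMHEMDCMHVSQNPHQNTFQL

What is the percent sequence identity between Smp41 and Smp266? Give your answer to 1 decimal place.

83.3%

Differing sites — 9:S/D; 18:K/H; 20:G/N; 23:P/Q.
20 of the 24 sites match, so the percent identity is 20/24 × 100 = 83.3%.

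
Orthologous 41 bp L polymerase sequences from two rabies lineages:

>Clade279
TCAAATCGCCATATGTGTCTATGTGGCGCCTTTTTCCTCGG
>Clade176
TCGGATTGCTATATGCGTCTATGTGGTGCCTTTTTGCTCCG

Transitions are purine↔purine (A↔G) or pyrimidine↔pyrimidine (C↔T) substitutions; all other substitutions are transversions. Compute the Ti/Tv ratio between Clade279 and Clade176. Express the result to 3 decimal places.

3.000

Differing sites — 3:A/G (Ti); 4:A/G (Ti); 7:C/T (Ti); 10:C/T (Ti); 16:T/C (Ti); 27:C/T (Ti); 36:C/G (Tv); 40:G/C (Tv).
Of the 8 differences, 6 transitions and 2 transversions, so Ti/Tv = 6/2 = 3.000.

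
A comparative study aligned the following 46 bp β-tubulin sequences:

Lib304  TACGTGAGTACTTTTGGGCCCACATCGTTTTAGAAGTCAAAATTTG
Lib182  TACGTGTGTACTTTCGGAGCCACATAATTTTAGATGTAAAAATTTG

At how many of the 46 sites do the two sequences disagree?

8

Differing sites — 7:A/T; 15:T/C; 18:G/A; 19:C/G; 26:C/A; 27:G/A; 35:A/T; 38:C/A.
That gives 8 mismatches out of 46 aligned sites, so the Hamming distance is 8.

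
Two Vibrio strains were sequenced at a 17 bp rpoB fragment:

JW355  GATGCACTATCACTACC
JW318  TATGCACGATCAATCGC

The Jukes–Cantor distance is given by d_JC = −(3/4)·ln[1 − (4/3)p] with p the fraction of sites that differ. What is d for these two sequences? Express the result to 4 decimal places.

0.3734

Mismatches occur at site 1 (G/T), site 8 (T/G), site 13 (C/A), site 15 (A/C), site 16 (C/G).
p = 5/17 = 0.294118.
d = −0.75 · ln(1 − (4/3)·0.294118) = −0.75 · ln(0.607843) = −0.75 · (-0.497839) = 0.3734.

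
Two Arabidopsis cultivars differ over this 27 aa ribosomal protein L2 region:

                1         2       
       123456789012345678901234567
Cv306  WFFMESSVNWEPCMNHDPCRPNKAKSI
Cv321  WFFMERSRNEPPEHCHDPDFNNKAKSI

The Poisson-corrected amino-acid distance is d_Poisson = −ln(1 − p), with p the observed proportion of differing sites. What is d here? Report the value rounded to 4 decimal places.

The sequences differ at positions 6 (S/R), 8 (V/R), 10 (W/E), 11 (E/P), 13 (C/E), 14 (M/H), 15 (N/C), 19 (C/D), 20 (R/F), 21 (P/N).
p = 10/27 = 0.370370.
d = −ln(1 − 0.370370) = −ln(0.629630) = 0.4626.

0.4626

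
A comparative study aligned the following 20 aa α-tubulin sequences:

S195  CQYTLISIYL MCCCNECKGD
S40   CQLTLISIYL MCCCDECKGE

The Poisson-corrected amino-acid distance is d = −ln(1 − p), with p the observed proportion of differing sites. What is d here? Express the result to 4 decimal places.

0.1625

Differing sites — 3:Y/L; 15:N/D; 20:D/E.
p = 3/20 = 0.150000.
d = −ln(1 − 0.150000) = −ln(0.850000) = 0.1625.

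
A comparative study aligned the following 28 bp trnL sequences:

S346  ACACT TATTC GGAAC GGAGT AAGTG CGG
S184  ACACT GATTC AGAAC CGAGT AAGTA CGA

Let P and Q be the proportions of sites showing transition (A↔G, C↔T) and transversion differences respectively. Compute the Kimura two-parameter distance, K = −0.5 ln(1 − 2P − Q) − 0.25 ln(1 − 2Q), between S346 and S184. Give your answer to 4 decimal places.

The sequences differ at positions 6 (T/G, transversion), 11 (G/A, transition), 16 (G/C, transversion), 25 (G/A, transition), 28 (G/A, transition).
Of the 5 differences, 3 transitions and 2 transversions over 28 sites: P = 3/28 = 0.107143, Q = 2/28 = 0.071429.
d = −0.5·ln(0.714285) − 0.25·ln(0.857142) = −0.5·(-0.336473) − 0.25·(-0.154152) = 0.2068.

0.2068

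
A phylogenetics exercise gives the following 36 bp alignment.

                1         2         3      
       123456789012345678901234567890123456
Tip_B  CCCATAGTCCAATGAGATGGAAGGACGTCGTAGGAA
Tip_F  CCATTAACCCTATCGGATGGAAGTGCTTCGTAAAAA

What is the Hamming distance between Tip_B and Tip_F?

12

Differing sites — 3:C/A; 4:A/T; 7:G/A; 8:T/C; 11:A/T; 14:G/C; 15:A/G; 24:G/T; 25:A/G; 27:G/T; 33:G/A; 34:G/A.
That gives 12 mismatches out of 36 aligned sites, so the Hamming distance is 12.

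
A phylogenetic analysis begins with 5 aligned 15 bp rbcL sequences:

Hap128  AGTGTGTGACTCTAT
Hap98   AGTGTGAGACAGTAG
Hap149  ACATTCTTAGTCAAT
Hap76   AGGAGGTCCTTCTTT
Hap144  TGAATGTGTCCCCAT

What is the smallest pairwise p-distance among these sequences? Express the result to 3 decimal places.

Pairwise Hamming distances:
  Hap128 vs Hap98: 4
  Hap128 vs Hap149: 7
  Hap128 vs Hap76: 7
  Hap128 vs Hap144: 6
  Hap98 vs Hap149: 11
  Hap98 vs Hap76: 11
  Hap98 vs Hap144: 9
  Hap149 vs Hap76: 10
  Hap149 vs Hap144: 9
  Hap76 vs Hap144: 9
The smallest is 4 mismatches, between Hap128 and Hap98; p = 4/15 = 0.267.

0.267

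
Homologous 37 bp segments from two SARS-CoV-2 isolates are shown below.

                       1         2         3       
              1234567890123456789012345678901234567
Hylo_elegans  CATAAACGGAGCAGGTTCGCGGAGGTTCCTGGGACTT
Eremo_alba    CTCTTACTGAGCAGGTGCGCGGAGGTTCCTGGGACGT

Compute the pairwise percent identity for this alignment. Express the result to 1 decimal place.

Mismatches occur at site 2 (A/T), site 3 (T/C), site 4 (A/T), site 5 (A/T), site 8 (G/T), site 17 (T/G), site 36 (T/G).
30 of the 37 sites match, so the percent identity is 30/37 × 100 = 81.1%.

81.1%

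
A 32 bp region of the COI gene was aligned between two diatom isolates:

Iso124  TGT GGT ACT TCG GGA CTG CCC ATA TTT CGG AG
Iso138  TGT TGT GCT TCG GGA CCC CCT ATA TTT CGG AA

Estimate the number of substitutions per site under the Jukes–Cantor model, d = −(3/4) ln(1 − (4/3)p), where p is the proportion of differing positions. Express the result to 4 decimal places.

0.2158

Differing sites — 4:G/T; 7:A/G; 17:T/C; 18:G/C; 21:C/T; 32:G/A.
p = 6/32 = 0.187500.
d = −0.75 · ln(1 − (4/3)·0.187500) = −0.75 · ln(0.750000) = −0.75 · (-0.287682) = 0.2158.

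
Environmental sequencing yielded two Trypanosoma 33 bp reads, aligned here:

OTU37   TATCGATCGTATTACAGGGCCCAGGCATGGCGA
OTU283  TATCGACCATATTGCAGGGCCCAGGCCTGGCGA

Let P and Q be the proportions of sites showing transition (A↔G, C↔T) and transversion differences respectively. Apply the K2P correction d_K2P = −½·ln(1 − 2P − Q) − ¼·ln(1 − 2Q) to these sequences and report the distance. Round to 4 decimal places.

Differing sites — 7:T/C (Ti); 9:G/A (Ti); 14:A/G (Ti); 27:A/C (Tv).
Of the 4 differences, 3 transitions and 1 transversion over 33 sites: P = 3/33 = 0.090909, Q = 1/33 = 0.030303.
d = −0.5·ln(0.787879) − 0.25·ln(0.939394) = −0.5·(-0.238411) − 0.25·(-0.062520) = 0.1348.

0.1348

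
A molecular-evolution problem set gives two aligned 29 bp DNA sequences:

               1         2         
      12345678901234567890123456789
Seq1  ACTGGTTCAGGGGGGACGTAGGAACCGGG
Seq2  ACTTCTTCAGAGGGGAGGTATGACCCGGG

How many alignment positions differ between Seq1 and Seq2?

6

Mismatches occur at site 4 (G→T), site 5 (G→C), site 11 (G→A), site 17 (C→G), site 21 (G→T), site 24 (A→C).
That gives 6 mismatches out of 29 aligned sites, so the Hamming distance is 6.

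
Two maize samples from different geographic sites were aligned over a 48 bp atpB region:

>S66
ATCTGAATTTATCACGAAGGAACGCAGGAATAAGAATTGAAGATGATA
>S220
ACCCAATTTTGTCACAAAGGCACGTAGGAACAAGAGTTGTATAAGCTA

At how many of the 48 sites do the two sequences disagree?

Differing sites — 2:T/C; 4:T/C; 5:G/A; 7:A/T; 11:A/G; 16:G/A; 21:A/C; 25:C/T; 31:T/C; 36:A/G; 40:A/T; 42:G/T; 44:T/A; 46:A/C.
That gives 14 mismatches out of 48 aligned sites, so the Hamming distance is 14.

14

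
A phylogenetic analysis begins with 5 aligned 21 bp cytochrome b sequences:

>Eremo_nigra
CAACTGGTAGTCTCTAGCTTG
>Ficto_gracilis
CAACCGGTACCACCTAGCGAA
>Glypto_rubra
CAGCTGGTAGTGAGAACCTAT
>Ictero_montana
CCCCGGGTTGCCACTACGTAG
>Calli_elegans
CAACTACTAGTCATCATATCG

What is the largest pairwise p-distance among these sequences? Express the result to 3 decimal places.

Pairwise Hamming distances:
  Eremo_nigra vs Ficto_gracilis: 8
  Eremo_nigra vs Glypto_rubra: 8
  Eremo_nigra vs Ictero_montana: 9
  Eremo_nigra vs Calli_elegans: 8
  Ficto_gracilis vs Glypto_rubra: 11
  Ficto_gracilis vs Ictero_montana: 11
  Ficto_gracilis vs Calli_elegans: 14
  Glypto_rubra vs Ictero_montana: 10
  Glypto_rubra vs Calli_elegans: 10
  Ictero_montana vs Calli_elegans: 12
The largest is 14 mismatches, between Ficto_gracilis and Calli_elegans; p = 14/21 = 0.667.

0.667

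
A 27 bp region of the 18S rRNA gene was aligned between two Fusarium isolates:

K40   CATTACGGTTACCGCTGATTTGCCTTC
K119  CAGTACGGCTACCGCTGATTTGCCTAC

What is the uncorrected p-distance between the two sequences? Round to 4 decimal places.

0.1111

Differing sites — 3:T/G; 9:T/C; 26:T/A.
There are 3 differences over 27 sites, so p = 3/27 = 0.1111.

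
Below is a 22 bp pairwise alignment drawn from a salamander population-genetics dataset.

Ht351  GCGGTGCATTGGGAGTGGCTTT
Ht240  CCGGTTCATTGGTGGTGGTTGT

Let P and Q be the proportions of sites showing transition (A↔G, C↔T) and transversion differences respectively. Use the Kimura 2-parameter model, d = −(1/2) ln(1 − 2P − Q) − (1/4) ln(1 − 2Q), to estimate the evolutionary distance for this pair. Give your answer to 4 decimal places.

Mismatches occur at site 1 (G→C, transversion), site 6 (G→T, transversion), site 13 (G→T, transversion), site 14 (A→G, transition), site 19 (C→T, transition), site 21 (T→G, transversion).
Of the 6 differences, 2 transitions and 4 transversions over 22 sites: P = 2/22 = 0.090909, Q = 4/22 = 0.181818.
d = −0.5·ln(0.636364) − 0.25·ln(0.636364) = −0.5·(-0.451985) − 0.25·(-0.451985) = 0.3390.

0.3390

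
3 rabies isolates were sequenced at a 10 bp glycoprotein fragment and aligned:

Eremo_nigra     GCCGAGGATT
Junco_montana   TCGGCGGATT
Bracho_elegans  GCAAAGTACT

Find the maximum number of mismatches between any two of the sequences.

Pairwise Hamming distances:
  Eremo_nigra vs Junco_montana: 3
  Eremo_nigra vs Bracho_elegans: 4
  Junco_montana vs Bracho_elegans: 6
The largest is 6, between Junco_montana and Bracho_elegans.

6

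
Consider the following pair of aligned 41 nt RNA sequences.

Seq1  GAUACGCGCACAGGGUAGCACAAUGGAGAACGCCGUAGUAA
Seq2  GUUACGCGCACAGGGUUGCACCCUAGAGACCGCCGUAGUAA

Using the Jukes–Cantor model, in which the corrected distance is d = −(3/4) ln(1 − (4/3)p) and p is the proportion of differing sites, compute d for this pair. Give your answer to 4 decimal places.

The sequences differ at positions 2 (A/U), 17 (A/U), 22 (A/C), 23 (A/C), 25 (G/A), 30 (A/C).
p = 6/41 = 0.146341.
d = −0.75 · ln(1 − (4/3)·0.146341) = −0.75 · ln(0.804879) = −0.75 · (-0.217063) = 0.1628.

0.1628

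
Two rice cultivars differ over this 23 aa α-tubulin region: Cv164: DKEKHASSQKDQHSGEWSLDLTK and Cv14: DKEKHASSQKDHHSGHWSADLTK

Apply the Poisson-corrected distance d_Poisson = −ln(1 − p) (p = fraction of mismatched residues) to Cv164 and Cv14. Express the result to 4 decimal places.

0.1398

Mismatches occur at site 12 (Q→H), site 16 (E→H), site 19 (L→A).
p = 3/23 = 0.130435.
d = −ln(1 − 0.130435) = −ln(0.869565) = 0.1398.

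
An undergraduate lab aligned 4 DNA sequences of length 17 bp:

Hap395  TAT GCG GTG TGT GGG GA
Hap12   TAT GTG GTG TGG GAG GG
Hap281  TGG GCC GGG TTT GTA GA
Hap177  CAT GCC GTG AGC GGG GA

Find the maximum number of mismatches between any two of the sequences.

10

Pairwise Hamming distances:
  Hap395 vs Hap12: 4
  Hap395 vs Hap281: 7
  Hap395 vs Hap177: 4
  Hap12 vs Hap281: 10
  Hap12 vs Hap177: 7
  Hap281 vs Hap177: 9
The largest is 10, between Hap12 and Hap281.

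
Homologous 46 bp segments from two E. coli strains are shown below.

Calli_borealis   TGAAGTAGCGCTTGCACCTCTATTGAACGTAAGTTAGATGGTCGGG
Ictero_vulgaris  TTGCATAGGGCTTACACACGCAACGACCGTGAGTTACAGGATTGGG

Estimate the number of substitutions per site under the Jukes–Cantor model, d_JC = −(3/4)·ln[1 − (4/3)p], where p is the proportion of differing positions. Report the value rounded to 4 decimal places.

Mismatches occur at site 2 (G↔T), site 3 (A↔G), site 4 (A↔C), site 5 (G↔A), site 9 (C↔G), site 14 (G↔A), site 18 (C↔A), site 19 (T↔C), site 20 (C↔G), site 21 (T↔C), site 23 (T↔A), site 24 (T↔C), site 27 (A↔C), site 31 (A↔G), site 37 (G↔C), site 39 (T↔G), site 41 (G↔A), site 43 (C↔T).
p = 18/46 = 0.391304.
d = −0.75 · ln(1 − (4/3)·0.391304) = −0.75 · ln(0.478261) = −0.75 · (-0.737599) = 0.5532.

0.5532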